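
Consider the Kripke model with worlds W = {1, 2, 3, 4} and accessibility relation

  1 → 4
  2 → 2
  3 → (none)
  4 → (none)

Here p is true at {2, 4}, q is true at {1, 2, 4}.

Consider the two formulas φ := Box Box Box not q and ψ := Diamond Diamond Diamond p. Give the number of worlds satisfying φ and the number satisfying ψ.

3 and 1

For Box Box Box not q:
1: successors {4}; Box Box not q there: 4:T. ✓
2: successors {2}; Box Box not q there: 2:F. ✗
3: no successors, so Box Box Box not q holds vacuously. ✓
4: no successors, so Box Box Box not q holds vacuously. ✓
— 3 worlds.
For Diamond Diamond Diamond p:
1: successors {4}; Diamond Diamond p there: 4:F. ✗
2: successors {2}; Diamond Diamond p there: 2:T. ✓
3: no successors, so Diamond Diamond Diamond p fails. ✗
4: no successors, so Diamond Diamond Diamond p fails. ✗
— 1 world.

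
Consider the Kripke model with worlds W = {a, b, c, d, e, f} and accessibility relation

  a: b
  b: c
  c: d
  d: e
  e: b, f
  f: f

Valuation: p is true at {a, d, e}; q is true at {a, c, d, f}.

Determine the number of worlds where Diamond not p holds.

4

a: successors {b}; not p there: b:T. ✓
b: successors {c}; not p there: c:T. ✓
c: successors {d}; not p there: d:F. ✗
d: successors {e}; not p there: e:F. ✗
e: successors {b, f}; not p there: b:T, f:T. ✓
f: successors {f}; not p there: f:T. ✓
Satisfying worlds: {a, b, e, f}.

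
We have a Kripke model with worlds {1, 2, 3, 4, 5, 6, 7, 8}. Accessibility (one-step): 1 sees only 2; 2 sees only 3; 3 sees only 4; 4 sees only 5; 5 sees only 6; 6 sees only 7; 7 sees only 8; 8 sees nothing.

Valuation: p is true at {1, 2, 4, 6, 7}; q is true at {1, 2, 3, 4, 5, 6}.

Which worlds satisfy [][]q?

{1, 2, 3, 4, 7, 8}

1: successors {2}; []q there: 2:T. ✓
2: successors {3}; []q there: 3:T. ✓
3: successors {4}; []q there: 4:T. ✓
4: successors {5}; []q there: 5:T. ✓
5: successors {6}; []q there: 6:F. ✗
6: successors {7}; []q there: 7:F. ✗
7: successors {8}; []q there: 8:T. ✓
8: no successors, so [][]q holds vacuously. ✓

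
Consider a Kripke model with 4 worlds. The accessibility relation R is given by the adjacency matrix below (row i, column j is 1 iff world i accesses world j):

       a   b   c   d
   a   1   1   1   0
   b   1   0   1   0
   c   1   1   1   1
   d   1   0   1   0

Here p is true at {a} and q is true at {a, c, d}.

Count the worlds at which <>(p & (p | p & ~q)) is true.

a: successors {a, b, c}; p & (p | p & ~q) there: a:T, b:F, c:F. ✓
b: successors {a, c}; p & (p | p & ~q) there: a:T, c:F. ✓
c: successors {a, b, c, d}; p & (p | p & ~q) there: a:T, b:F, c:F, d:F. ✓
d: successors {a, c}; p & (p | p & ~q) there: a:T, c:F. ✓
Satisfying worlds: {a, b, c, d}.

4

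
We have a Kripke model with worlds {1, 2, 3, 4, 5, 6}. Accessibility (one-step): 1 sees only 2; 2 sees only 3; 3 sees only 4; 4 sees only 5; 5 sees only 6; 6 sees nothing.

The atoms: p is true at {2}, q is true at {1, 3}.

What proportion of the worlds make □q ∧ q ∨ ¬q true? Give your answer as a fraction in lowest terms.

2/3

1: □q ∧ q is F, ¬q is F. ✗
2: □q ∧ q is F, ¬q is T. ✓
3: □q ∧ q is F, ¬q is F. ✗
4: □q ∧ q is F, ¬q is T. ✓
5: □q ∧ q is F, ¬q is T. ✓
6: □q ∧ q is F, ¬q is T. ✓
That's 4 of 6 worlds, so 4/6 = 2/3.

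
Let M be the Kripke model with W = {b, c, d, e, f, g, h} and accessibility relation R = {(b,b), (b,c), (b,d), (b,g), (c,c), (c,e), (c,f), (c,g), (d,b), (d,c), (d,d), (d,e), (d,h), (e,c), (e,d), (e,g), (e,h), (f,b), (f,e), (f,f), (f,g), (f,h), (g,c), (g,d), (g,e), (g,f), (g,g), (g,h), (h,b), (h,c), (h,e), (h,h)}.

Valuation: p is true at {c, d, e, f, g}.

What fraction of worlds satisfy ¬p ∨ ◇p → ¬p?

2/7

b: ¬p ∨ ◇p is T, ¬p is T. ✓
c: ¬p ∨ ◇p is T, ¬p is F. ✗
d: ¬p ∨ ◇p is T, ¬p is F. ✗
e: ¬p ∨ ◇p is T, ¬p is F. ✗
f: ¬p ∨ ◇p is T, ¬p is F. ✗
g: ¬p ∨ ◇p is T, ¬p is F. ✗
h: ¬p ∨ ◇p is T, ¬p is T. ✓
That's 2 of 7 worlds, so 2/7.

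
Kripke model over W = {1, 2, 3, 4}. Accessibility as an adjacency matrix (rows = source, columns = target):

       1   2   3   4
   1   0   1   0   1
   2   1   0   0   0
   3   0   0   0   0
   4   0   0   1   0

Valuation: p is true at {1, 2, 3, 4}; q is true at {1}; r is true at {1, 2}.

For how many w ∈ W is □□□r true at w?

2

1: successors {2, 4}; □□r there: 2:F, 4:T. ✗
2: successors {1}; □□r there: 1:F. ✗
3: no successors, so □□□r holds vacuously. ✓
4: successors {3}; □□r there: 3:T. ✓
Satisfying worlds: {3, 4}.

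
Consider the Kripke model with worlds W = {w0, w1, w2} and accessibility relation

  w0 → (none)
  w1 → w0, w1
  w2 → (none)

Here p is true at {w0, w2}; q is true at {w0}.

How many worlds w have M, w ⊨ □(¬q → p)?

2

w0: no successors, so □(¬q → p) holds vacuously. ✓
w1: successors {w0, w1}; ¬q → p there: w0:T, w1:F. ✗
w2: no successors, so □(¬q → p) holds vacuously. ✓
Satisfying worlds: {w0, w2}.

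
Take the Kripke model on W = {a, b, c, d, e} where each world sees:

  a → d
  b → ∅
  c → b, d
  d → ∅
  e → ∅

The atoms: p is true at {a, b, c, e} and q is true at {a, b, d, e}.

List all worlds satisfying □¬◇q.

{a, b, c, d, e}

a: successors {d}; ¬◇q there: d:T. ✓
b: no successors, so □¬◇q holds vacuously. ✓
c: successors {b, d}; ¬◇q there: b:T, d:T. ✓
d: no successors, so □¬◇q holds vacuously. ✓
e: no successors, so □¬◇q holds vacuously. ✓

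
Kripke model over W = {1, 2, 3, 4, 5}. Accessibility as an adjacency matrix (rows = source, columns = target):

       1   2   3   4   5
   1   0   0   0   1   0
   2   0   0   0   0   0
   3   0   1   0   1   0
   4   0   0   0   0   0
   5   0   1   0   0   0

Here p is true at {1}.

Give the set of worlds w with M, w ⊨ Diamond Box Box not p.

{1, 3, 5}

1: successors {4}; Box Box not p there: 4:T. ✓
2: no successors, so Diamond Box Box not p fails. ✗
3: successors {2, 4}; Box Box not p there: 2:T, 4:T. ✓
4: no successors, so Diamond Box Box not p fails. ✗
5: successors {2}; Box Box not p there: 2:T. ✓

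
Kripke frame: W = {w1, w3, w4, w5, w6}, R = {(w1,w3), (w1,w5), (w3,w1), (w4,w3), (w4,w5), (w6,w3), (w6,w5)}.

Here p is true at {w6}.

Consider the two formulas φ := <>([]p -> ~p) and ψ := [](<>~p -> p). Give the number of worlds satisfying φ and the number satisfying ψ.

4 and 1

For <>([]p -> ~p):
w1: successors {w3, w5}; []p -> ~p there: w3:T, w5:T. ✓
w3: successors {w1}; []p -> ~p there: w1:T. ✓
w4: successors {w3, w5}; []p -> ~p there: w3:T, w5:T. ✓
w5: no successors, so <>([]p -> ~p) fails. ✗
w6: successors {w3, w5}; []p -> ~p there: w3:T, w5:T. ✓
— 4 worlds.
For [](<>~p -> p):
w1: successors {w3, w5}; <>~p -> p there: w3:F, w5:T. ✗
w3: successors {w1}; <>~p -> p there: w1:F. ✗
w4: successors {w3, w5}; <>~p -> p there: w3:F, w5:T. ✗
w5: no successors, so [](<>~p -> p) holds vacuously. ✓
w6: successors {w3, w5}; <>~p -> p there: w3:F, w5:T. ✗
— 1 world.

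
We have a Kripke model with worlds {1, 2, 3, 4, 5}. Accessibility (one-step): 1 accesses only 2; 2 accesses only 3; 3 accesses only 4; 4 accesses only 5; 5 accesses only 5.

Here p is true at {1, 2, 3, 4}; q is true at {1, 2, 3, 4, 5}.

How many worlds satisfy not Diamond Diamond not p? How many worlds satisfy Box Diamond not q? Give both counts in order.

2 and 0

For not Diamond Diamond not p:
1: Diamond Diamond not p is F. ✓
2: Diamond Diamond not p is F. ✓
3: Diamond Diamond not p is T. ✗
4: Diamond Diamond not p is T. ✗
5: Diamond Diamond not p is T. ✗
— 2 worlds.
For Box Diamond not q:
1: successors {2}; Diamond not q there: 2:F. ✗
2: successors {3}; Diamond not q there: 3:F. ✗
3: successors {4}; Diamond not q there: 4:F. ✗
4: successors {5}; Diamond not q there: 5:F. ✗
5: successors {5}; Diamond not q there: 5:F. ✗
— 0 worlds.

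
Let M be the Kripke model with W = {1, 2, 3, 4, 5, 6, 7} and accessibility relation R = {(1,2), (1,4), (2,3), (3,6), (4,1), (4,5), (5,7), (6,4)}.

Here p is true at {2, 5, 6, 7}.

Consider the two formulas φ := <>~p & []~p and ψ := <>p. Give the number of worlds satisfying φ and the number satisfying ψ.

2 and 4

For <>~p & []~p:
1: <>~p is T, []~p is F. ✗
2: <>~p is T, []~p is T. ✓
3: <>~p is F, []~p is F. ✗
4: <>~p is T, []~p is F. ✗
5: <>~p is F, []~p is F. ✗
6: <>~p is T, []~p is T. ✓
7: <>~p is F, []~p is T. ✗
— 2 worlds.
For <>p:
1: successors {2, 4}; p there: 2:T, 4:F. ✓
2: successors {3}; p there: 3:F. ✗
3: successors {6}; p there: 6:T. ✓
4: successors {1, 5}; p there: 1:F, 5:T. ✓
5: successors {7}; p there: 7:T. ✓
6: successors {4}; p there: 4:F. ✗
7: no successors, so <>p fails. ✗
— 4 worlds.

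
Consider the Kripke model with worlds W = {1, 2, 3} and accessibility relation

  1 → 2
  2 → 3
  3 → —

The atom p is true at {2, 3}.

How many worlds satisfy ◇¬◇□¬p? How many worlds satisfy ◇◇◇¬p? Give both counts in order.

1 and 0

For ◇¬◇□¬p:
1: successors {2}; ¬◇□¬p there: 2:F. ✗
2: successors {3}; ¬◇□¬p there: 3:T. ✓
3: no successors, so ◇¬◇□¬p fails. ✗
— 1 world.
For ◇◇◇¬p:
1: successors {2}; ◇◇¬p there: 2:F. ✗
2: successors {3}; ◇◇¬p there: 3:F. ✗
3: no successors, so ◇◇◇¬p fails. ✗
— 0 worlds.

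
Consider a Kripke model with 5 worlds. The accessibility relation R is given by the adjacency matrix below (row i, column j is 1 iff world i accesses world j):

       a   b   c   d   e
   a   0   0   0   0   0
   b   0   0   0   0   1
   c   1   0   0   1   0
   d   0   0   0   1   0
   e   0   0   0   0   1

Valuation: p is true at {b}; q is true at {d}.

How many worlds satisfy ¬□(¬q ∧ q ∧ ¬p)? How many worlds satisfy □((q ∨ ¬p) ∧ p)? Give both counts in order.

For ¬□(¬q ∧ q ∧ ¬p):
a: □(¬q ∧ q ∧ ¬p) is T. ✗
b: □(¬q ∧ q ∧ ¬p) is F. ✓
c: □(¬q ∧ q ∧ ¬p) is F. ✓
d: □(¬q ∧ q ∧ ¬p) is F. ✓
e: □(¬q ∧ q ∧ ¬p) is F. ✓
— 4 worlds.
For □((q ∨ ¬p) ∧ p):
a: no successors, so □((q ∨ ¬p) ∧ p) holds vacuously. ✓
b: successors {e}; (q ∨ ¬p) ∧ p there: e:F. ✗
c: successors {a, d}; (q ∨ ¬p) ∧ p there: a:F, d:F. ✗
d: successors {d}; (q ∨ ¬p) ∧ p there: d:F. ✗
e: successors {e}; (q ∨ ¬p) ∧ p there: e:F. ✗
— 1 world.

4 and 1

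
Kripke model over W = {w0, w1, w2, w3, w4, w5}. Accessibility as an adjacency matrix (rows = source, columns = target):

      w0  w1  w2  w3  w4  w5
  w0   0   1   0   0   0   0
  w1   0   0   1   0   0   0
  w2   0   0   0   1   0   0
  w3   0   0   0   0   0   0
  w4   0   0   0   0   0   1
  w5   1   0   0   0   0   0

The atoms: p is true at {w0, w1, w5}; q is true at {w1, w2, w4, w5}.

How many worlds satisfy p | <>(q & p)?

w0: p is T, <>(q & p) is T. ✓
w1: p is T, <>(q & p) is F. ✓
w2: p is F, <>(q & p) is F. ✗
w3: p is F, <>(q & p) is F. ✗
w4: p is F, <>(q & p) is T. ✓
w5: p is T, <>(q & p) is F. ✓
Satisfying worlds: {w0, w1, w4, w5}.

4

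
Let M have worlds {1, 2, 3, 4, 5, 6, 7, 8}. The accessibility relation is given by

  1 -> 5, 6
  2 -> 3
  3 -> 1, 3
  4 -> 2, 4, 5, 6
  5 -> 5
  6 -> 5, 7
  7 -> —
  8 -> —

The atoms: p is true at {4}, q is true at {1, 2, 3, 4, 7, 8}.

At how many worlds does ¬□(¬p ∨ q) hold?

0

1: □(¬p ∨ q) is T. ✗
2: □(¬p ∨ q) is T. ✗
3: □(¬p ∨ q) is T. ✗
4: □(¬p ∨ q) is T. ✗
5: □(¬p ∨ q) is T. ✗
6: □(¬p ∨ q) is T. ✗
7: □(¬p ∨ q) is T. ✗
8: □(¬p ∨ q) is T. ✗
Satisfying worlds: ∅.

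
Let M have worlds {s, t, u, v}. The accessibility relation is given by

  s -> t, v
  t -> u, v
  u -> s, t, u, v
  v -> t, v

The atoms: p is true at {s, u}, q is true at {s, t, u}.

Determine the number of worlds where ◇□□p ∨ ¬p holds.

2

s: ◇□□p is F, ¬p is F. ✗
t: ◇□□p is F, ¬p is T. ✓
u: ◇□□p is F, ¬p is F. ✗
v: ◇□□p is F, ¬p is T. ✓
Satisfying worlds: {t, v}.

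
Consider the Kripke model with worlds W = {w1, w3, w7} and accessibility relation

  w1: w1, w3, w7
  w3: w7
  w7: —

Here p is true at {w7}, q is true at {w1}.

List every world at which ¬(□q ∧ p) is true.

w1: □q ∧ p is F. ✓
w3: □q ∧ p is F. ✓
w7: □q ∧ p is T. ✗

{w1, w3}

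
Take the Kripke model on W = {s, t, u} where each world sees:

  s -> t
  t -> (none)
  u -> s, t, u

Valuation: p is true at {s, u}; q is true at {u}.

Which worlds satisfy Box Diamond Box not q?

{t}

s: successors {t}; Diamond Box not q there: t:F. ✗
t: no successors, so Box Diamond Box not q holds vacuously. ✓
u: successors {s, t, u}; Diamond Box not q there: s:T, t:F, u:T. ✗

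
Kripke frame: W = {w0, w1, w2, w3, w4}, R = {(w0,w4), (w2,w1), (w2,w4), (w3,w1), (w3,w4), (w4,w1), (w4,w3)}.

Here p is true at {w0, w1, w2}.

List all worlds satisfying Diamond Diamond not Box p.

{w0, w2, w3, w4}

w0: successors {w4}; Diamond not Box p there: w4:T. ✓
w1: no successors, so Diamond Diamond not Box p fails. ✗
w2: successors {w1, w4}; Diamond not Box p there: w1:F, w4:T. ✓
w3: successors {w1, w4}; Diamond not Box p there: w1:F, w4:T. ✓
w4: successors {w1, w3}; Diamond not Box p there: w1:F, w3:T. ✓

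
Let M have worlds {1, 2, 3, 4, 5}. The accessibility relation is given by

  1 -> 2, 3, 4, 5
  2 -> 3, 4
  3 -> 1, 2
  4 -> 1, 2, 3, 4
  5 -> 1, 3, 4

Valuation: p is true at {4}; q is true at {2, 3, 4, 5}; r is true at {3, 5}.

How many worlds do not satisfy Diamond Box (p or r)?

2

1: successors {2, 3, 4, 5}; Box (p or r) there: 2:T, 3:F, 4:F, 5:F. ✓
2: successors {3, 4}; Box (p or r) there: 3:F, 4:F. ✗
3: successors {1, 2}; Box (p or r) there: 1:F, 2:T. ✓
4: successors {1, 2, 3, 4}; Box (p or r) there: 1:F, 2:T, 3:F, 4:F. ✓
5: successors {1, 3, 4}; Box (p or r) there: 1:F, 3:F, 4:F. ✗
Satisfying worlds: {1, 3, 4}.
So Diamond Box (p or r) fails at the other 2 worlds.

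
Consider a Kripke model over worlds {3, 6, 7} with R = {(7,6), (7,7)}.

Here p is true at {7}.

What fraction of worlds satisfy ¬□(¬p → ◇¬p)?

1/3

3: □(¬p → ◇¬p) is T. ✗
6: □(¬p → ◇¬p) is T. ✗
7: □(¬p → ◇¬p) is F. ✓
That's 1 of 3 worlds, so 1/3.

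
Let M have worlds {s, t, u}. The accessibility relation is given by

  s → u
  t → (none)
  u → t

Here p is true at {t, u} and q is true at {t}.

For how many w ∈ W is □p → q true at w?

s: □p is T, q is F. ✗
t: □p is T, q is T. ✓
u: □p is T, q is F. ✗
Satisfying worlds: {t}.

1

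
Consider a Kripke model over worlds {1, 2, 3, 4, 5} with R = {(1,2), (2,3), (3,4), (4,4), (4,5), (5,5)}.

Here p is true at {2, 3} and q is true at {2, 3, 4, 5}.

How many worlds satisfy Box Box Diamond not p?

1: successors {2}; Box Diamond not p there: 2:T. ✓
2: successors {3}; Box Diamond not p there: 3:T. ✓
3: successors {4}; Box Diamond not p there: 4:T. ✓
4: successors {4, 5}; Box Diamond not p there: 4:T, 5:T. ✓
5: successors {5}; Box Diamond not p there: 5:T. ✓
Satisfying worlds: {1, 2, 3, 4, 5}.

5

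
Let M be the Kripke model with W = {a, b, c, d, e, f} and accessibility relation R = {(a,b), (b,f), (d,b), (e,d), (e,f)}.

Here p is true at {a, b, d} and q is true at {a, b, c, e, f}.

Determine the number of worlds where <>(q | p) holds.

a: successors {b}; q | p there: b:T. ✓
b: successors {f}; q | p there: f:T. ✓
c: no successors, so <>(q | p) fails. ✗
d: successors {b}; q | p there: b:T. ✓
e: successors {d, f}; q | p there: d:T, f:T. ✓
f: no successors, so <>(q | p) fails. ✗
Satisfying worlds: {a, b, d, e}.

4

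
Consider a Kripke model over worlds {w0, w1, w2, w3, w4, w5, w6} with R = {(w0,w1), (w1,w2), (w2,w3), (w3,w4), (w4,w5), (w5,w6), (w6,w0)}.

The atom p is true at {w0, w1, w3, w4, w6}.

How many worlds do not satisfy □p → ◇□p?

w0: □p is T, ◇□p is F. ✗
w1: □p is F, ◇□p is T. ✓
w2: □p is T, ◇□p is T. ✓
w3: □p is T, ◇□p is F. ✗
w4: □p is F, ◇□p is T. ✓
w5: □p is T, ◇□p is T. ✓
w6: □p is T, ◇□p is T. ✓
Satisfying worlds: {w1, w2, w4, w5, w6}.
So □p → ◇□p fails at the other 2 worlds.

2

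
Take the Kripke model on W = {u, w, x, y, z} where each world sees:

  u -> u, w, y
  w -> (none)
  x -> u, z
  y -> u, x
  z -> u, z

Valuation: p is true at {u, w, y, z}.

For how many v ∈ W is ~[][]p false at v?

u: [][]p is F. ✓
w: [][]p is T. ✗
x: [][]p is T. ✗
y: [][]p is T. ✗
z: [][]p is T. ✗
Satisfying worlds: {u}.
So ~[][]p fails at the other 4 worlds.

4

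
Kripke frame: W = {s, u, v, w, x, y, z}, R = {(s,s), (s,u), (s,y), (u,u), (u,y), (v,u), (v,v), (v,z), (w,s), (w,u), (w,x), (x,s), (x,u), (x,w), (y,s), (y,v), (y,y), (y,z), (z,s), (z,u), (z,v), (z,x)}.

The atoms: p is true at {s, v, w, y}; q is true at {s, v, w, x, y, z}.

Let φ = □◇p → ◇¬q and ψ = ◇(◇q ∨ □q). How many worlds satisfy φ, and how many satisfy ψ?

6 and 7

For □◇p → ◇¬q:
s: □◇p is T, ◇¬q is T. ✓
u: □◇p is T, ◇¬q is T. ✓
v: □◇p is T, ◇¬q is T. ✓
w: □◇p is T, ◇¬q is T. ✓
x: □◇p is T, ◇¬q is T. ✓
y: □◇p is T, ◇¬q is F. ✗
z: □◇p is T, ◇¬q is T. ✓
— 6 worlds.
For ◇(◇q ∨ □q):
s: successors {s, u, y}; ◇q ∨ □q there: s:T, u:T, y:T. ✓
u: successors {u, y}; ◇q ∨ □q there: u:T, y:T. ✓
v: successors {u, v, z}; ◇q ∨ □q there: u:T, v:T, z:T. ✓
w: successors {s, u, x}; ◇q ∨ □q there: s:T, u:T, x:T. ✓
x: successors {s, u, w}; ◇q ∨ □q there: s:T, u:T, w:T. ✓
y: successors {s, v, y, z}; ◇q ∨ □q there: s:T, v:T, y:T, z:T. ✓
z: successors {s, u, v, x}; ◇q ∨ □q there: s:T, u:T, v:T, x:T. ✓
— 7 worlds.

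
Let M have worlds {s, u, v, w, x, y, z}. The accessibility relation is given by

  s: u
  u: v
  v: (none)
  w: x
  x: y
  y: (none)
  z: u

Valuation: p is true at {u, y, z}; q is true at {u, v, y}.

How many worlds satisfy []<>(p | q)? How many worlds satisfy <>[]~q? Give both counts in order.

For []<>(p | q):
s: successors {u}; <>(p | q) there: u:T. ✓
u: successors {v}; <>(p | q) there: v:F. ✗
v: no successors, so []<>(p | q) holds vacuously. ✓
w: successors {x}; <>(p | q) there: x:T. ✓
x: successors {y}; <>(p | q) there: y:F. ✗
y: no successors, so []<>(p | q) holds vacuously. ✓
z: successors {u}; <>(p | q) there: u:T. ✓
— 5 worlds.
For <>[]~q:
s: successors {u}; []~q there: u:F. ✗
u: successors {v}; []~q there: v:T. ✓
v: no successors, so <>[]~q fails. ✗
w: successors {x}; []~q there: x:F. ✗
x: successors {y}; []~q there: y:T. ✓
y: no successors, so <>[]~q fails. ✗
z: successors {u}; []~q there: u:F. ✗
— 2 worlds.

5 and 2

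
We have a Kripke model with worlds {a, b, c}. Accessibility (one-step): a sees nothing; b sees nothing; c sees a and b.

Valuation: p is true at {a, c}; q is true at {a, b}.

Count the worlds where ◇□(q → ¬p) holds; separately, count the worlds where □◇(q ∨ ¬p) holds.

For ◇□(q → ¬p):
a: no successors, so ◇□(q → ¬p) fails. ✗
b: no successors, so ◇□(q → ¬p) fails. ✗
c: successors {a, b}; □(q → ¬p) there: a:T, b:T. ✓
— 1 world.
For □◇(q ∨ ¬p):
a: no successors, so □◇(q ∨ ¬p) holds vacuously. ✓
b: no successors, so □◇(q ∨ ¬p) holds vacuously. ✓
c: successors {a, b}; ◇(q ∨ ¬p) there: a:F, b:F. ✗
— 2 worlds.

1 and 2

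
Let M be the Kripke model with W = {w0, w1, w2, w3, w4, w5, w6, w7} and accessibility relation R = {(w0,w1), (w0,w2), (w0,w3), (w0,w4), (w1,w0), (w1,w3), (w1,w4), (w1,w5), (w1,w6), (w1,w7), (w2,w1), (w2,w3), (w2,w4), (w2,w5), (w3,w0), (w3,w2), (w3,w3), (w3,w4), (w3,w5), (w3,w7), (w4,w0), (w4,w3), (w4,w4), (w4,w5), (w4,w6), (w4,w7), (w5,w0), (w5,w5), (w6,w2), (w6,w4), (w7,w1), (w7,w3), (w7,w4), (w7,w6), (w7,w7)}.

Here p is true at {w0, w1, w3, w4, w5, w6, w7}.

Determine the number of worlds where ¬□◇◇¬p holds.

3

w0: □◇◇¬p is T. ✗
w1: □◇◇¬p is F. ✓
w2: □◇◇¬p is T. ✗
w3: □◇◇¬p is T. ✗
w4: □◇◇¬p is F. ✓
w5: □◇◇¬p is T. ✗
w6: □◇◇¬p is T. ✗
w7: □◇◇¬p is F. ✓
Satisfying worlds: {w1, w4, w7}.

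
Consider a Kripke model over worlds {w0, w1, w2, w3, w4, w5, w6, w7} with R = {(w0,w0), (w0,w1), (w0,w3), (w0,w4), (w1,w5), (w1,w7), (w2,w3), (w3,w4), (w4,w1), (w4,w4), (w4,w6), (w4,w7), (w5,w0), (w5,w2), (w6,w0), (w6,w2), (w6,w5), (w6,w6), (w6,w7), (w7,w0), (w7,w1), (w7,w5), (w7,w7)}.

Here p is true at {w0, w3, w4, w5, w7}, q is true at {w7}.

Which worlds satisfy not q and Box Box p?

w0: not q is T, Box Box p is F. ✗
w1: not q is T, Box Box p is F. ✗
w2: not q is T, Box Box p is T. ✓
w3: not q is T, Box Box p is F. ✗
w4: not q is T, Box Box p is F. ✗
w5: not q is T, Box Box p is F. ✗
w6: not q is T, Box Box p is F. ✗
w7: not q is F, Box Box p is F. ✗

{w2}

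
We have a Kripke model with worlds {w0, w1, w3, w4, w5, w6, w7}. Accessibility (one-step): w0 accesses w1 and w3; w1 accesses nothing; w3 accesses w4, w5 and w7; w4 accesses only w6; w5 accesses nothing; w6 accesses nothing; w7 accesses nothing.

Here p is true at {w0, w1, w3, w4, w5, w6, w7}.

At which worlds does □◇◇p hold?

{w1, w5, w6, w7}

w0: successors {w1, w3}; ◇◇p there: w1:F, w3:T. ✗
w1: no successors, so □◇◇p holds vacuously. ✓
w3: successors {w4, w5, w7}; ◇◇p there: w4:F, w5:F, w7:F. ✗
w4: successors {w6}; ◇◇p there: w6:F. ✗
w5: no successors, so □◇◇p holds vacuously. ✓
w6: no successors, so □◇◇p holds vacuously. ✓
w7: no successors, so □◇◇p holds vacuously. ✓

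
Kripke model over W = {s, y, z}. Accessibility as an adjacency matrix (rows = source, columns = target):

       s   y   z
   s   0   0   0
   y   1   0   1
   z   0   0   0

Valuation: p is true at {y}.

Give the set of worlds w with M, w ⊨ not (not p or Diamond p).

s: not p or Diamond p is T. ✗
y: not p or Diamond p is F. ✓
z: not p or Diamond p is T. ✗

{y}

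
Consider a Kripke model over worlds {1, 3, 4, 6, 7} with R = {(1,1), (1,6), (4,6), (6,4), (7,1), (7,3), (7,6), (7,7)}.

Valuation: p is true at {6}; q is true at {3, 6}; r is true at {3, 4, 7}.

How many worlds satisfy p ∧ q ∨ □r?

1: p ∧ q is F, □r is F. ✗
3: p ∧ q is F, □r is T. ✓
4: p ∧ q is F, □r is F. ✗
6: p ∧ q is T, □r is T. ✓
7: p ∧ q is F, □r is F. ✗
Satisfying worlds: {3, 6}.

2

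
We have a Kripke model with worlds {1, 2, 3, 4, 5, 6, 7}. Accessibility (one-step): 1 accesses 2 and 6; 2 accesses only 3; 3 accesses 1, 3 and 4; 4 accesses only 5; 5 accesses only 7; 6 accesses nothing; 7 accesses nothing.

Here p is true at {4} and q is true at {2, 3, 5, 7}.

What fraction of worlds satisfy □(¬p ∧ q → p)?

1: successors {2, 6}; ¬p ∧ q → p there: 2:F, 6:T. ✗
2: successors {3}; ¬p ∧ q → p there: 3:F. ✗
3: successors {1, 3, 4}; ¬p ∧ q → p there: 1:T, 3:F, 4:T. ✗
4: successors {5}; ¬p ∧ q → p there: 5:F. ✗
5: successors {7}; ¬p ∧ q → p there: 7:F. ✗
6: no successors, so □(¬p ∧ q → p) holds vacuously. ✓
7: no successors, so □(¬p ∧ q → p) holds vacuously. ✓
That's 2 of 7 worlds, so 2/7.

2/7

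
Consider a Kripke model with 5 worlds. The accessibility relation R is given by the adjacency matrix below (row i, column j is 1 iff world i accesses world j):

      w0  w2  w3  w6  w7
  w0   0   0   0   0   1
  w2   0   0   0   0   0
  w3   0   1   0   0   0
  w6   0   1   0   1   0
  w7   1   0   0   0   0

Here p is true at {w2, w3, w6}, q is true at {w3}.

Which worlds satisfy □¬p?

{w0, w2, w7}

w0: successors {w7}; ¬p there: w7:T. ✓
w2: no successors, so □¬p holds vacuously. ✓
w3: successors {w2}; ¬p there: w2:F. ✗
w6: successors {w2, w6}; ¬p there: w2:F, w6:F. ✗
w7: successors {w0}; ¬p there: w0:T. ✓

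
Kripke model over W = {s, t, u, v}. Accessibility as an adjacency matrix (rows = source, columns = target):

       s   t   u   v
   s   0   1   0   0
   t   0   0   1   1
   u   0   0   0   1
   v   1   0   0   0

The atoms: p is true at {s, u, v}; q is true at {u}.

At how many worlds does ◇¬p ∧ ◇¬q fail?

s: ◇¬p is T, ◇¬q is T. ✓
t: ◇¬p is F, ◇¬q is T. ✗
u: ◇¬p is F, ◇¬q is T. ✗
v: ◇¬p is F, ◇¬q is T. ✗
Satisfying worlds: {s}.
So ◇¬p ∧ ◇¬q fails at the other 3 worlds.

3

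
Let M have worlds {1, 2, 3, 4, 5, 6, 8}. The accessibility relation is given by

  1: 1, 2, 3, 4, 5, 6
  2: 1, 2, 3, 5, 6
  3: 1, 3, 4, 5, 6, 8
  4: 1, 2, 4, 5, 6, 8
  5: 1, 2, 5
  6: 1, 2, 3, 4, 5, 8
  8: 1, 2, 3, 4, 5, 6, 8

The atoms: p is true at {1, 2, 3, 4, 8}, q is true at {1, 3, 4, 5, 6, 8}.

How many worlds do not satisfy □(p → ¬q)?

7

1: successors {1, 2, 3, 4, 5, 6}; p → ¬q there: 1:F, 2:T, 3:F, 4:F, 5:T, 6:T. ✗
2: successors {1, 2, 3, 5, 6}; p → ¬q there: 1:F, 2:T, 3:F, 5:T, 6:T. ✗
3: successors {1, 3, 4, 5, 6, 8}; p → ¬q there: 1:F, 3:F, 4:F, 5:T, 6:T, 8:F. ✗
4: successors {1, 2, 4, 5, 6, 8}; p → ¬q there: 1:F, 2:T, 4:F, 5:T, 6:T, 8:F. ✗
5: successors {1, 2, 5}; p → ¬q there: 1:F, 2:T, 5:T. ✗
6: successors {1, 2, 3, 4, 5, 8}; p → ¬q there: 1:F, 2:T, 3:F, 4:F, 5:T, 8:F. ✗
8: successors {1, 2, 3, 4, 5, 6, 8}; p → ¬q there: 1:F, 2:T, 3:F, 4:F, 5:T, 6:T, 8:F. ✗
Satisfying worlds: ∅.
So □(p → ¬q) fails at the other 7 worlds.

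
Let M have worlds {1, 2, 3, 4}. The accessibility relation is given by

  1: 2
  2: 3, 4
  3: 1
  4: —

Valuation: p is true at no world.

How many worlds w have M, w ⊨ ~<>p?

4

1: <>p is F. ✓
2: <>p is F. ✓
3: <>p is F. ✓
4: <>p is F. ✓
Satisfying worlds: {1, 2, 3, 4}.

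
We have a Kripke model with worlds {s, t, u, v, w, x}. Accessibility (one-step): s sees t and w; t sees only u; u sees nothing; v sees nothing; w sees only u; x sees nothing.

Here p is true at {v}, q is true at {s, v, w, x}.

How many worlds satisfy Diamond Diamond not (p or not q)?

s: successors {t, w}; Diamond not (p or not q) there: t:F, w:F. ✗
t: successors {u}; Diamond not (p or not q) there: u:F. ✗
u: no successors, so Diamond Diamond not (p or not q) fails. ✗
v: no successors, so Diamond Diamond not (p or not q) fails. ✗
w: successors {u}; Diamond not (p or not q) there: u:F. ✗
x: no successors, so Diamond Diamond not (p or not q) fails. ✗
Satisfying worlds: ∅.

0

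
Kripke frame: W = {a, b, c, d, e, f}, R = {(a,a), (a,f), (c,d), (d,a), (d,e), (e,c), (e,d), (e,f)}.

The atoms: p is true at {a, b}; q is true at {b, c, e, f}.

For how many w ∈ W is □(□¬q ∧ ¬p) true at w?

a: successors {a, f}; □¬q ∧ ¬p there: a:F, f:T. ✗
b: no successors, so □(□¬q ∧ ¬p) holds vacuously. ✓
c: successors {d}; □¬q ∧ ¬p there: d:F. ✗
d: successors {a, e}; □¬q ∧ ¬p there: a:F, e:F. ✗
e: successors {c, d, f}; □¬q ∧ ¬p there: c:T, d:F, f:T. ✗
f: no successors, so □(□¬q ∧ ¬p) holds vacuously. ✓
Satisfying worlds: {b, f}.

2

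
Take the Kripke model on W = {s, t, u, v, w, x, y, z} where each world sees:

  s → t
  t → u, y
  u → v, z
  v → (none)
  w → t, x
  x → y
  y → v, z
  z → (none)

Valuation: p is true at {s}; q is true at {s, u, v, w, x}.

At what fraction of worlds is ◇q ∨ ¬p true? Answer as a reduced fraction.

7/8

s: ◇q is F, ¬p is F. ✗
t: ◇q is T, ¬p is T. ✓
u: ◇q is T, ¬p is T. ✓
v: ◇q is F, ¬p is T. ✓
w: ◇q is T, ¬p is T. ✓
x: ◇q is F, ¬p is T. ✓
y: ◇q is T, ¬p is T. ✓
z: ◇q is F, ¬p is T. ✓
That's 7 of 8 worlds, so 7/8.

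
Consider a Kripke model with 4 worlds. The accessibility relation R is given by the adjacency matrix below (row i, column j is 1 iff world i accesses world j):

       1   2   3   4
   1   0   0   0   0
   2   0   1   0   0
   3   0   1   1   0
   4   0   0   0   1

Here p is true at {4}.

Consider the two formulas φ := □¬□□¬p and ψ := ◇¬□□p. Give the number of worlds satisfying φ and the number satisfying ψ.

2 and 2

For □¬□□¬p:
1: no successors, so □¬□□¬p holds vacuously. ✓
2: successors {2}; ¬□□¬p there: 2:F. ✗
3: successors {2, 3}; ¬□□¬p there: 2:F, 3:F. ✗
4: successors {4}; ¬□□¬p there: 4:T. ✓
— 2 worlds.
For ◇¬□□p:
1: no successors, so ◇¬□□p fails. ✗
2: successors {2}; ¬□□p there: 2:T. ✓
3: successors {2, 3}; ¬□□p there: 2:T, 3:T. ✓
4: successors {4}; ¬□□p there: 4:F. ✗
— 2 worlds.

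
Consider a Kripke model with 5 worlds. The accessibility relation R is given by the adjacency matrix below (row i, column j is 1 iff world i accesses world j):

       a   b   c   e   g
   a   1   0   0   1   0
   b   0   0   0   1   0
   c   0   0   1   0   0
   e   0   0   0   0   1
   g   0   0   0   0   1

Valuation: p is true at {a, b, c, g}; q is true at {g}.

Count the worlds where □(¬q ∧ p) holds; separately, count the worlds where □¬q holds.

1 and 3

For □(¬q ∧ p):
a: successors {a, e}; ¬q ∧ p there: a:T, e:F. ✗
b: successors {e}; ¬q ∧ p there: e:F. ✗
c: successors {c}; ¬q ∧ p there: c:T. ✓
e: successors {g}; ¬q ∧ p there: g:F. ✗
g: successors {g}; ¬q ∧ p there: g:F. ✗
— 1 world.
For □¬q:
a: successors {a, e}; ¬q there: a:T, e:T. ✓
b: successors {e}; ¬q there: e:T. ✓
c: successors {c}; ¬q there: c:T. ✓
e: successors {g}; ¬q there: g:F. ✗
g: successors {g}; ¬q there: g:F. ✗
— 3 worlds.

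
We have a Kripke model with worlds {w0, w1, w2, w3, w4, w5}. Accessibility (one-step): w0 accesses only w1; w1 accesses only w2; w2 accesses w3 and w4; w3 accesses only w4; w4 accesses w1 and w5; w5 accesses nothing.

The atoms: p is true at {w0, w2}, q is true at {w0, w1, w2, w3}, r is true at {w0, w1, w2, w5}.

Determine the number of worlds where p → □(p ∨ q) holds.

5

w0: p is T, □(p ∨ q) is T. ✓
w1: p is F, □(p ∨ q) is T. ✓
w2: p is T, □(p ∨ q) is F. ✗
w3: p is F, □(p ∨ q) is F. ✓
w4: p is F, □(p ∨ q) is F. ✓
w5: p is F, □(p ∨ q) is T. ✓
Satisfying worlds: {w0, w1, w3, w4, w5}.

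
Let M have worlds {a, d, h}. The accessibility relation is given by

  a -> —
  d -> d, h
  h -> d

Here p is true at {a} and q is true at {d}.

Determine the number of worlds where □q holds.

a: no successors, so □q holds vacuously. ✓
d: successors {d, h}; q there: d:T, h:F. ✗
h: successors {d}; q there: d:T. ✓
Satisfying worlds: {a, h}.

2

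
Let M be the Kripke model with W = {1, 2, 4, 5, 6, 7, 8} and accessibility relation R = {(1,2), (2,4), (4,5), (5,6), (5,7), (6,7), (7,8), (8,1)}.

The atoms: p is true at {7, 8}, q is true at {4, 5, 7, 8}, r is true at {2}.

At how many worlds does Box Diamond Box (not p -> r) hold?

1: successors {2}; Diamond Box (not p -> r) there: 2:F. ✗
2: successors {4}; Diamond Box (not p -> r) there: 4:F. ✗
4: successors {5}; Diamond Box (not p -> r) there: 5:T. ✓
5: successors {6, 7}; Diamond Box (not p -> r) there: 6:T, 7:F. ✗
6: successors {7}; Diamond Box (not p -> r) there: 7:F. ✗
7: successors {8}; Diamond Box (not p -> r) there: 8:T. ✓
8: successors {1}; Diamond Box (not p -> r) there: 1:F. ✗
Satisfying worlds: {4, 7}.

2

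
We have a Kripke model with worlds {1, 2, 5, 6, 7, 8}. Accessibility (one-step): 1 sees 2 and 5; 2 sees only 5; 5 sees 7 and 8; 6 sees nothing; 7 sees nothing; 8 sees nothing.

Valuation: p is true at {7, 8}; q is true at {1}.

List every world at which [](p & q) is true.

1: successors {2, 5}; p & q there: 2:F, 5:F. ✗
2: successors {5}; p & q there: 5:F. ✗
5: successors {7, 8}; p & q there: 7:F, 8:F. ✗
6: no successors, so [](p & q) holds vacuously. ✓
7: no successors, so [](p & q) holds vacuously. ✓
8: no successors, so [](p & q) holds vacuously. ✓

{6, 7, 8}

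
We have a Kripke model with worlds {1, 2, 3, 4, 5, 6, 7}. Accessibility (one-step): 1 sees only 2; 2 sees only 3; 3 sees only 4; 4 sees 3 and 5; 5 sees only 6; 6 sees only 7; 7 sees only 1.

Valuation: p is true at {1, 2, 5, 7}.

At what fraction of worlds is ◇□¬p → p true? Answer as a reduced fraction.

1: ◇□¬p is T, p is T. ✓
2: ◇□¬p is T, p is T. ✓
3: ◇□¬p is F, p is F. ✓
4: ◇□¬p is T, p is F. ✗
5: ◇□¬p is F, p is T. ✓
6: ◇□¬p is F, p is F. ✓
7: ◇□¬p is F, p is T. ✓
That's 6 of 7 worlds, so 6/7.

6/7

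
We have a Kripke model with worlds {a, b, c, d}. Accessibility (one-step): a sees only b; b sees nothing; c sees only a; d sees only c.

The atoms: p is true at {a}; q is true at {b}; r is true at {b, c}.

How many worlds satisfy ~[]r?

1

a: []r is T. ✗
b: []r is T. ✗
c: []r is F. ✓
d: []r is T. ✗
Satisfying worlds: {c}.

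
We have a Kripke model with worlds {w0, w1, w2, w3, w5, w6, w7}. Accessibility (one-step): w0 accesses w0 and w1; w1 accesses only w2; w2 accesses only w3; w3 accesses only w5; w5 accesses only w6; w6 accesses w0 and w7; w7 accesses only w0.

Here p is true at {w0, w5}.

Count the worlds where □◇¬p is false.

2

w0: successors {w0, w1}; ◇¬p there: w0:T, w1:T. ✓
w1: successors {w2}; ◇¬p there: w2:T. ✓
w2: successors {w3}; ◇¬p there: w3:F. ✗
w3: successors {w5}; ◇¬p there: w5:T. ✓
w5: successors {w6}; ◇¬p there: w6:T. ✓
w6: successors {w0, w7}; ◇¬p there: w0:T, w7:F. ✗
w7: successors {w0}; ◇¬p there: w0:T. ✓
Satisfying worlds: {w0, w1, w3, w5, w7}.
So □◇¬p fails at the other 2 worlds.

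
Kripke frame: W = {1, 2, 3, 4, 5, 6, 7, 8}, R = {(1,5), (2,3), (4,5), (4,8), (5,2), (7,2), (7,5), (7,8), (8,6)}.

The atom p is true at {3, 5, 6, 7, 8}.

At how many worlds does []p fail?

2

1: successors {5}; p there: 5:T. ✓
2: successors {3}; p there: 3:T. ✓
3: no successors, so []p holds vacuously. ✓
4: successors {5, 8}; p there: 5:T, 8:T. ✓
5: successors {2}; p there: 2:F. ✗
6: no successors, so []p holds vacuously. ✓
7: successors {2, 5, 8}; p there: 2:F, 5:T, 8:T. ✗
8: successors {6}; p there: 6:T. ✓
Satisfying worlds: {1, 2, 3, 4, 6, 8}.
So []p fails at the other 2 worlds.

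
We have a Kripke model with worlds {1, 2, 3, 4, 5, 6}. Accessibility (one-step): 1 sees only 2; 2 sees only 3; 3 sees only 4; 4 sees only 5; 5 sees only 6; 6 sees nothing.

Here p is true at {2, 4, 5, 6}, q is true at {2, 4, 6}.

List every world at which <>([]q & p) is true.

1: successors {2}; []q & p there: 2:F. ✗
2: successors {3}; []q & p there: 3:F. ✗
3: successors {4}; []q & p there: 4:F. ✗
4: successors {5}; []q & p there: 5:T. ✓
5: successors {6}; []q & p there: 6:T. ✓
6: no successors, so <>([]q & p) fails. ✗

{4, 5}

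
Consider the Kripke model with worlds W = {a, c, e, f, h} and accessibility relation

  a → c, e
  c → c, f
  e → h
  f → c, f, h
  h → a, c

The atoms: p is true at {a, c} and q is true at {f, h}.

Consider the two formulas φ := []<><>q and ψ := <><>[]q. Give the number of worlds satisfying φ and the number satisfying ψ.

4 and 1

For []<><>q:
a: successors {c, e}; <><>q there: c:T, e:F. ✗
c: successors {c, f}; <><>q there: c:T, f:T. ✓
e: successors {h}; <><>q there: h:T. ✓
f: successors {c, f, h}; <><>q there: c:T, f:T, h:T. ✓
h: successors {a, c}; <><>q there: a:T, c:T. ✓
— 4 worlds.
For <><>[]q:
a: successors {c, e}; <>[]q there: c:F, e:F. ✗
c: successors {c, f}; <>[]q there: c:F, f:F. ✗
e: successors {h}; <>[]q there: h:F. ✗
f: successors {c, f, h}; <>[]q there: c:F, f:F, h:F. ✗
h: successors {a, c}; <>[]q there: a:T, c:F. ✓
— 1 world.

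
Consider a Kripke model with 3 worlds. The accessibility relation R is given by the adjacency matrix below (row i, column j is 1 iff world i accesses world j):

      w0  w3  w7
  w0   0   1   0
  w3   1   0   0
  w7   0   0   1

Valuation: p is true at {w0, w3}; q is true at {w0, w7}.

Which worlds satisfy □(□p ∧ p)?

w0: successors {w3}; □p ∧ p there: w3:T. ✓
w3: successors {w0}; □p ∧ p there: w0:T. ✓
w7: successors {w7}; □p ∧ p there: w7:F. ✗

{w0, w3}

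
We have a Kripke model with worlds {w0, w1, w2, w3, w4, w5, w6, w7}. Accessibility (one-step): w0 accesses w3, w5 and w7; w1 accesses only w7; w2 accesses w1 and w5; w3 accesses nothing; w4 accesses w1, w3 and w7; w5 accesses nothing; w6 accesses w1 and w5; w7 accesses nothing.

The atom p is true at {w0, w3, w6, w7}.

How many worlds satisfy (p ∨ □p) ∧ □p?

w0: p ∨ □p is T, □p is F. ✗
w1: p ∨ □p is T, □p is T. ✓
w2: p ∨ □p is F, □p is F. ✗
w3: p ∨ □p is T, □p is T. ✓
w4: p ∨ □p is F, □p is F. ✗
w5: p ∨ □p is T, □p is T. ✓
w6: p ∨ □p is T, □p is F. ✗
w7: p ∨ □p is T, □p is T. ✓
Satisfying worlds: {w1, w3, w5, w7}.

4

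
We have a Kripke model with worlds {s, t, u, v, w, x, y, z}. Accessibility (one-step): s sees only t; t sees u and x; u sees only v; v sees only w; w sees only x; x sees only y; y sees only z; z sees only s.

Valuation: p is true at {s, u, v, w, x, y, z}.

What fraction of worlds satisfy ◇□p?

7/8

s: successors {t}; □p there: t:T. ✓
t: successors {u, x}; □p there: u:T, x:T. ✓
u: successors {v}; □p there: v:T. ✓
v: successors {w}; □p there: w:T. ✓
w: successors {x}; □p there: x:T. ✓
x: successors {y}; □p there: y:T. ✓
y: successors {z}; □p there: z:T. ✓
z: successors {s}; □p there: s:F. ✗
That's 7 of 8 worlds, so 7/8.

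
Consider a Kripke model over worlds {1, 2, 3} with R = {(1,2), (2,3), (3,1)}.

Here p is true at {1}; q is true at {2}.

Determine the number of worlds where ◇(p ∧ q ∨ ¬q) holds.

1: successors {2}; p ∧ q ∨ ¬q there: 2:F. ✗
2: successors {3}; p ∧ q ∨ ¬q there: 3:T. ✓
3: successors {1}; p ∧ q ∨ ¬q there: 1:T. ✓
Satisfying worlds: {2, 3}.

2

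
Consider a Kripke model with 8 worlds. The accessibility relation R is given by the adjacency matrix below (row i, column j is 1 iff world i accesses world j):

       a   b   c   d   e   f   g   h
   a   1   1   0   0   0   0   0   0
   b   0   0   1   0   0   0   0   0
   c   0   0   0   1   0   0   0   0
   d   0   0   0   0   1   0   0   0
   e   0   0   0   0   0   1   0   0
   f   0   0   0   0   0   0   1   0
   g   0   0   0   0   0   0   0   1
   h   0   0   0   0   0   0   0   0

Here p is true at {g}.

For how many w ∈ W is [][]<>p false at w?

a: successors {a, b}; []<>p there: a:F, b:F. ✗
b: successors {c}; []<>p there: c:F. ✗
c: successors {d}; []<>p there: d:F. ✗
d: successors {e}; []<>p there: e:T. ✓
e: successors {f}; []<>p there: f:F. ✗
f: successors {g}; []<>p there: g:F. ✗
g: successors {h}; []<>p there: h:T. ✓
h: no successors, so [][]<>p holds vacuously. ✓
Satisfying worlds: {d, g, h}.
So [][]<>p fails at the other 5 worlds.

5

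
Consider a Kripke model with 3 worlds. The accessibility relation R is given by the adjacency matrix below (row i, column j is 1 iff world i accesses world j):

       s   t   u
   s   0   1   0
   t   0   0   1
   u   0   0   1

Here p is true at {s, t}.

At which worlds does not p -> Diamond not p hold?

{s, t, u}

s: not p is F, Diamond not p is F. ✓
t: not p is F, Diamond not p is T. ✓
u: not p is T, Diamond not p is T. ✓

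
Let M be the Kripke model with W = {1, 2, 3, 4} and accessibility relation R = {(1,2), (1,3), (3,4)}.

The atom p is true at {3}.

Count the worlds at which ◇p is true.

1

1: successors {2, 3}; p there: 2:F, 3:T. ✓
2: no successors, so ◇p fails. ✗
3: successors {4}; p there: 4:F. ✗
4: no successors, so ◇p fails. ✗
Satisfying worlds: {1}.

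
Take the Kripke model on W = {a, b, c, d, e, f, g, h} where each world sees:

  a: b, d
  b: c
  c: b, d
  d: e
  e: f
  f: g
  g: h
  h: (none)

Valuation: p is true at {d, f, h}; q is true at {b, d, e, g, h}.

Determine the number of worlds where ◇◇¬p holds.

4

a: successors {b, d}; ◇¬p there: b:T, d:T. ✓
b: successors {c}; ◇¬p there: c:T. ✓
c: successors {b, d}; ◇¬p there: b:T, d:T. ✓
d: successors {e}; ◇¬p there: e:F. ✗
e: successors {f}; ◇¬p there: f:T. ✓
f: successors {g}; ◇¬p there: g:F. ✗
g: successors {h}; ◇¬p there: h:F. ✗
h: no successors, so ◇◇¬p fails. ✗
Satisfying worlds: {a, b, c, e}.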